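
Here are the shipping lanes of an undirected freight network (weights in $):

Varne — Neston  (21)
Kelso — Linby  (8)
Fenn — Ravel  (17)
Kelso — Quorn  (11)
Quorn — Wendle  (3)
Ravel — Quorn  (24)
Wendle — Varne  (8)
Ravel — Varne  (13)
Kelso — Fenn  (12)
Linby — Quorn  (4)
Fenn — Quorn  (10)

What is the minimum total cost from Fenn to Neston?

$42

Shortest distances from Fenn:
Fenn: 0
Quorn: 10  (via Fenn)
Kelso: 12  (via Fenn)
Wendle: 13  (via Quorn)
Linby: 14  (via Quorn)
Ravel: 17  (via Fenn)
Varne: 21  (via Wendle)
Neston: 42  (via Varne)
Shortest route: Fenn–Quorn–Wendle–Varne–Neston = $42.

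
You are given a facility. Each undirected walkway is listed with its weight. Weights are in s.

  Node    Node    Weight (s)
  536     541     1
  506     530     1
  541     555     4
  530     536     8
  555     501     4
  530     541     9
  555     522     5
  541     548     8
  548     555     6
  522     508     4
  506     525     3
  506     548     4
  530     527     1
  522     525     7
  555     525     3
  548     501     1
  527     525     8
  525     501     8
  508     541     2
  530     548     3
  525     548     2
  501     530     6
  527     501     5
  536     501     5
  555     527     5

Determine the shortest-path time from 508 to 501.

8 s

Shortest distances from 508:
508: 0
541: 2  (via 508)
536: 3  (via 541)
522: 4  (via 508)
555: 6  (via 541)
501: 8  (via 536)
Shortest route: 508 → 541 → 536 → 501 = 8 s.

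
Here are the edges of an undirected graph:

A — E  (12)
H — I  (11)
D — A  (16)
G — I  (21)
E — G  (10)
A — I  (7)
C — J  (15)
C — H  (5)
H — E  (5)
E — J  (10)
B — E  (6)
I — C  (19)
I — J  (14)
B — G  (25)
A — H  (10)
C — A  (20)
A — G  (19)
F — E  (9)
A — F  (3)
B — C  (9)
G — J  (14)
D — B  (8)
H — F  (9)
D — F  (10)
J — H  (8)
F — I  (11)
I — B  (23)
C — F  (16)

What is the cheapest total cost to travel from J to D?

24

Enumerating some paths:
J–H–F–D: 8+9+10 = 27
J–H–E–B–D: 8+5+6+8 = 27
J–E–B–D: 10+6+8 = 24
The minimum is 24 via J–E–B–D.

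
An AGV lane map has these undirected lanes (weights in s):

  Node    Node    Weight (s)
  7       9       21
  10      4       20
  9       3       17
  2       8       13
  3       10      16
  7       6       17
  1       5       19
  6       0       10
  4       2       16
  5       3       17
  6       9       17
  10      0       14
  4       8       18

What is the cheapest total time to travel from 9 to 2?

69 s

Settle nodes by increasing distance from 9:
9: 0
3: 17  (via 9)
6: 17  (via 9)
7: 21  (via 9)
0: 27  (via 6)
10: 33  (via 3)
5: 34  (via 3)
1: 53  (via 5)
4: 53  (via 10)
2: 69  (via 4)
Shortest route: 9–3–10–4–2 = 69 s.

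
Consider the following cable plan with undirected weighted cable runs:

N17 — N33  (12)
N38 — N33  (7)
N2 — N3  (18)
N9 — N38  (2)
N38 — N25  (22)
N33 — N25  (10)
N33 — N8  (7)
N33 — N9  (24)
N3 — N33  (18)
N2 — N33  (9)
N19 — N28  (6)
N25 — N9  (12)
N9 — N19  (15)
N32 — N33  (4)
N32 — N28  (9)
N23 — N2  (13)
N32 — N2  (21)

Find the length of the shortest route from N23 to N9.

Candidate routes:
N23 - N2 - N33 - N38 - N9: 13+9+7+2 = 31
N23 - N2 - N33 - N9: 13+9+24 = 46
N23 - N2 - N32 - N33 - N38 - N9: 13+21+4+7+2 = 47
N23 - N2 - N33 - N25 - N9: 13+9+10+12 = 44
The minimum is 31 via N23 - N2 - N33 - N38 - N9.

31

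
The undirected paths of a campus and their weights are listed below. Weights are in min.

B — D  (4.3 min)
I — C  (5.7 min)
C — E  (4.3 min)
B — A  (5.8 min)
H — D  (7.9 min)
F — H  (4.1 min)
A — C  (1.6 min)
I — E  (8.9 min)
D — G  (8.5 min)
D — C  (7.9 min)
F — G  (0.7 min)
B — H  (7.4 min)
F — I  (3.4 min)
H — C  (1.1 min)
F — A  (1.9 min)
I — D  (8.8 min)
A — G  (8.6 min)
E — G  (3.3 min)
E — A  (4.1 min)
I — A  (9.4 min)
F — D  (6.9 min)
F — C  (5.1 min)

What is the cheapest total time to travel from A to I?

Running Dijkstra from A:
A: 0
C: 1.6  (via A)
F: 1.9  (via A)
G: 2.6  (via F)
H: 2.7  (via C)
E: 4.1  (via A)
I: 5.3  (via F)
Shortest route: A → F → I = 5.3 min.

5.3 min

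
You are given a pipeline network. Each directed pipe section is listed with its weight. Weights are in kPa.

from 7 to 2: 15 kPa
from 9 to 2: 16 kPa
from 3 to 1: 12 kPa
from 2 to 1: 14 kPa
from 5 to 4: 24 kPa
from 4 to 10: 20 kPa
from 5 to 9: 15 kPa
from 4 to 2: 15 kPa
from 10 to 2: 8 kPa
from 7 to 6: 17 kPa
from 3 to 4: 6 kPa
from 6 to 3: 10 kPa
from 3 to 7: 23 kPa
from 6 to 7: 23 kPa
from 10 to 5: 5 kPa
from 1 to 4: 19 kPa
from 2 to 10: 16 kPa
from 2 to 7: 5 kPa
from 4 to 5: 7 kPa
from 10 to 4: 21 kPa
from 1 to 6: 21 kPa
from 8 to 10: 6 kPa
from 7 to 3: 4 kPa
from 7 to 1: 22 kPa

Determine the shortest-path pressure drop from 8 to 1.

28 kPa

Settle nodes by increasing distance from 8:
8: 0
10: 6  (via 8)
5: 11  (via 10)
2: 14  (via 10)
7: 19  (via 2)
3: 23  (via 7)
9: 26  (via 5)
4: 27  (via 10)
1: 28  (via 2)
Shortest route: 8–10–2–1 = 28 kPa.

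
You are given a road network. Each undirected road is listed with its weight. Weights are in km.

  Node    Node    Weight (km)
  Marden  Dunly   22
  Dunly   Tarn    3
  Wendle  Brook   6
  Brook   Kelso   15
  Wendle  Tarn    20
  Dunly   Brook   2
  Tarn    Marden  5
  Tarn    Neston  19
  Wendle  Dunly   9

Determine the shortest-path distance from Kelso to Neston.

Enumerating some paths:
Kelso → Brook → Dunly → Tarn → Neston: 15+2+3+19 = 39
Kelso → Brook → Wendle → Dunly → Tarn → Neston: 15+6+9+3+19 = 52
Cheapest is Kelso → Brook → Dunly → Tarn → Neston at 39 km.

39 km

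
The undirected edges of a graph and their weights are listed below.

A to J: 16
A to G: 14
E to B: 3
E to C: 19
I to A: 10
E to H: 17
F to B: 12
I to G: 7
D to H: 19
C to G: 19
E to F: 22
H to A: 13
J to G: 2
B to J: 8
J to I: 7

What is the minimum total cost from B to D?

Running Dijkstra from B:
B: 0
E: 3  (via B)
J: 8  (via B)
G: 10  (via J)
F: 12  (via B)
I: 15  (via J)
H: 20  (via E)
C: 22  (via E)
A: 24  (via J)
D: 39  (via H)
Shortest route: B–E–H–D = 39.

39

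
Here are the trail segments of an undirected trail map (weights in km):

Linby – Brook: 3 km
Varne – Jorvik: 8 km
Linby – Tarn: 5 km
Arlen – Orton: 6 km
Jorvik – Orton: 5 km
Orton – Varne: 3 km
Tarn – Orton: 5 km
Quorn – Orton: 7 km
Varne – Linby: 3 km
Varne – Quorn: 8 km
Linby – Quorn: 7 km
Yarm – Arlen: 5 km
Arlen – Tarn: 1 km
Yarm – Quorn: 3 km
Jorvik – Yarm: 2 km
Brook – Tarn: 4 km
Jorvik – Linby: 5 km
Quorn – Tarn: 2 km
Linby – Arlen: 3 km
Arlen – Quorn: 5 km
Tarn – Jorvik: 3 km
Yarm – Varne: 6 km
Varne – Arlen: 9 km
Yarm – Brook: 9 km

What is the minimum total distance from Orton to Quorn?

Settle nodes by increasing distance from Orton:
Orton: 0
Varne: 3  (via Orton)
Tarn: 5  (via Orton)
Jorvik: 5  (via Orton)
Linby: 6  (via Varne)
Arlen: 6  (via Orton)
Yarm: 7  (via Jorvik)
Quorn: 7  (via Orton)
Shortest route: Orton → Quorn = 7 km.

7 km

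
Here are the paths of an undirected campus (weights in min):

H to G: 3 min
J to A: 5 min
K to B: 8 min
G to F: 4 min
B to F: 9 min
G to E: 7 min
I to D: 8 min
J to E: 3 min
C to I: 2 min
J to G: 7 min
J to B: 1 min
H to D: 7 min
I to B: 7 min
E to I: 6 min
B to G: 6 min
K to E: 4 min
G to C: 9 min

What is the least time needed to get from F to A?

Compare a few routes:
F–B–J–A: 9+1+5 = 15
F–G–J–A: 4+7+5 = 16
F–G–B–J–A: 4+6+1+5 = 16
Cheapest is F–B–J–A at 15 min.

15 min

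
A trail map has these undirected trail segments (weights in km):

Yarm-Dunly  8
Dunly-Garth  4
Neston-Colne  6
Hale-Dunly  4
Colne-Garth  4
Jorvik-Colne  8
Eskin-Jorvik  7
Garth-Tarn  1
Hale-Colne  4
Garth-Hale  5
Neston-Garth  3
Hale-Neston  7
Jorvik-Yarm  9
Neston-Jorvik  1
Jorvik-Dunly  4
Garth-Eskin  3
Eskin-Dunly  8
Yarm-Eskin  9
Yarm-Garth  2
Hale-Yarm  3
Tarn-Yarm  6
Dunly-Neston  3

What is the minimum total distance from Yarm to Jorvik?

Enumerating some paths:
Yarm → Garth → Neston → Jorvik: 2+3+1 = 6
Yarm → Jorvik: 9 = 9
The minimum is 6 km via Yarm → Garth → Neston → Jorvik.

6 km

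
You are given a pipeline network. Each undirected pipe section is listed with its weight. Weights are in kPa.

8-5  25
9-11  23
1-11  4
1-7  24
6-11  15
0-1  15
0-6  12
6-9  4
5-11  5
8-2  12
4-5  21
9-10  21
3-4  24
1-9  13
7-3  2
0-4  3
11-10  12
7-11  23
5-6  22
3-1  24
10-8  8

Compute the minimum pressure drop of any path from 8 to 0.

Enumerating some paths:
8 → 10 → 9 → 6 → 0: 8+21+4+12 = 45
8 → 10 → 11 → 6 → 0: 8+12+15+12 = 47
8 → 10 → 11 → 1 → 0: 8+12+4+15 = 39
Cheapest is 8 → 10 → 11 → 1 → 0 at 39 kPa.

39 kPa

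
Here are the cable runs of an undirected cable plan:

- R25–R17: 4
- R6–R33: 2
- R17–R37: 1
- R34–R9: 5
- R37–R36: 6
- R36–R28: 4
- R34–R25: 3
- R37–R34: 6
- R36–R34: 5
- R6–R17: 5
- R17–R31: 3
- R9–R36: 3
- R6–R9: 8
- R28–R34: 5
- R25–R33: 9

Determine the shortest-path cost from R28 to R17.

11

Enumerating some paths:
R28–R34–R37–R17: 5+6+1 = 12
R28–R36–R37–R17: 4+6+1 = 11
Cheapest is R28–R36–R37–R17 at 11.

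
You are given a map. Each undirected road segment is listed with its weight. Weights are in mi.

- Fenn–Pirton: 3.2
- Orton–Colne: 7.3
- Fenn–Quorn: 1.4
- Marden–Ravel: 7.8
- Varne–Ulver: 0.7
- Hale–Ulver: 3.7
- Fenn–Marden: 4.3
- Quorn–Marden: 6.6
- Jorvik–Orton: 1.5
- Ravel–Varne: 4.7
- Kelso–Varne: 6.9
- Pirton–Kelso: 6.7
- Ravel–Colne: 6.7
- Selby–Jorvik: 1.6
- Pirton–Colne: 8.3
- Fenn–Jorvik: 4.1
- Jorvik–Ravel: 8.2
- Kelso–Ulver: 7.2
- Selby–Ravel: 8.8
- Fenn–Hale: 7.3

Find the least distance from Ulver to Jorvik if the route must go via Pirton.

Best Ulver to Pirton: Ulver → Kelso → Pirton costing 13.9
Shortest Pirton→Jorvik: Pirton → Fenn → Jorvik = 7.3
Total via Pirton: 13.9 + 7.3 = 21.2 mi.

21.2 mi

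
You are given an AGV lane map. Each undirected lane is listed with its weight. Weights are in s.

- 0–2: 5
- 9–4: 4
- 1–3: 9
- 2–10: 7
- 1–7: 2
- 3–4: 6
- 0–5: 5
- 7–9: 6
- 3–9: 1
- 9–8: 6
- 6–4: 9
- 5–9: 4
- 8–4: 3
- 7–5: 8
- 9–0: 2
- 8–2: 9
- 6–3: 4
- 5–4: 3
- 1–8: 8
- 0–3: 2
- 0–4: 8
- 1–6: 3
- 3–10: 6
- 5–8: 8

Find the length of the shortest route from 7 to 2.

Shortest distances from 7:
7: 0
1: 2  (via 7)
6: 5  (via 1)
9: 6  (via 7)
3: 7  (via 9)
0: 8  (via 9)
5: 8  (via 7)
4: 10  (via 9)
8: 10  (via 1)
2: 13  (via 0)
Shortest route: 7 → 9 → 0 → 2 = 13 s.

13 s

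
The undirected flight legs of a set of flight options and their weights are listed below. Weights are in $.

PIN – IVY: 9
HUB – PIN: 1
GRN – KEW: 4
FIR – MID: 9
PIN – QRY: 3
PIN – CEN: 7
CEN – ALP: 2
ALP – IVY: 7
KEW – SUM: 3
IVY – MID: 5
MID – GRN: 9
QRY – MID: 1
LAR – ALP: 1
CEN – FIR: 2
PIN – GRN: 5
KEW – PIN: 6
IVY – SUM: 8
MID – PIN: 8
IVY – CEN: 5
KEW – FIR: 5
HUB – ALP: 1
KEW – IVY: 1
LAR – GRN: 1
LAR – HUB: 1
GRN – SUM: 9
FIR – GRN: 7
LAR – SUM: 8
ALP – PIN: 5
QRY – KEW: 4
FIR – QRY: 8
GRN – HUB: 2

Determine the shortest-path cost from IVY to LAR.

Enumerating some paths:
IVY → KEW → GRN → LAR: 1+4+1 = 6
IVY → KEW → GRN → HUB → LAR: 1+4+2+1 = 8
Cheapest is IVY → KEW → GRN → LAR at $6.

$6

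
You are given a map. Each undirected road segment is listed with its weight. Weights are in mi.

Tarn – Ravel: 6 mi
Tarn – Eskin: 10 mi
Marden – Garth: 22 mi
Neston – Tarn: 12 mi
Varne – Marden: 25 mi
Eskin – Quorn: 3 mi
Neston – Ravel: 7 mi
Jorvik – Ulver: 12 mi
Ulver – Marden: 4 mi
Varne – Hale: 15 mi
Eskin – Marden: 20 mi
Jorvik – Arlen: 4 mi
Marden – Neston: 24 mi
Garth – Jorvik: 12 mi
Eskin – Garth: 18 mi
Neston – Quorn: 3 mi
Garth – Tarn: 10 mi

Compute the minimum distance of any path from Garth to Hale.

62 mi

Settle nodes by increasing distance from Garth:
Garth: 0
Tarn: 10  (via Garth)
Jorvik: 12  (via Garth)
Arlen: 16  (via Jorvik)
Ravel: 16  (via Tarn)
Eskin: 18  (via Garth)
Quorn: 21  (via Eskin)
Neston: 22  (via Tarn)
Marden: 22  (via Garth)
Ulver: 24  (via Jorvik)
Varne: 47  (via Marden)
Hale: 62  (via Varne)
Shortest route: Garth–Marden–Varne–Hale = 62 mi.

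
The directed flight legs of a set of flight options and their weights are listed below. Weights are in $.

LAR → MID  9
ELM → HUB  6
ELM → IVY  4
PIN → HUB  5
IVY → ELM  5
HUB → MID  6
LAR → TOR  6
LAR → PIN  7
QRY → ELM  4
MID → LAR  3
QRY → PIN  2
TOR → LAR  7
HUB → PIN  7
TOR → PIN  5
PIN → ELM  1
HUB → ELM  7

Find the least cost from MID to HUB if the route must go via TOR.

$19

Shortest MID→TOR: MID → LAR → TOR = 9
Best TOR to HUB: TOR → PIN → HUB costing 10
Total via TOR: 9 + 10 = $19.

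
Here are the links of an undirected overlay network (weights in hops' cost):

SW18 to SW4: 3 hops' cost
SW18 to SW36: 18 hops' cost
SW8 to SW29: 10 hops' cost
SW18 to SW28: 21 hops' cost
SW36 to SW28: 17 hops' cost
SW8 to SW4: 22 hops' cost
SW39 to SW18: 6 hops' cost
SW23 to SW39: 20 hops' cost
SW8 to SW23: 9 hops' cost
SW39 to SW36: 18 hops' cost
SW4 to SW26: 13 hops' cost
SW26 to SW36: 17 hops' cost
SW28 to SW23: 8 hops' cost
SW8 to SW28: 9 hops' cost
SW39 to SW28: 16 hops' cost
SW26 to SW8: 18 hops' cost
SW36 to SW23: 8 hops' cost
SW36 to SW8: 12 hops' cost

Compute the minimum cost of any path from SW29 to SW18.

35 hops' cost

Compare a few routes:
SW29 - SW8 - SW36 - SW18: 10+12+18 = 40
SW29 - SW8 - SW28 - SW39 - SW18: 10+9+16+6 = 41
SW29 - SW8 - SW28 - SW18: 10+9+21 = 40
SW29 - SW8 - SW4 - SW18: 10+22+3 = 35
Cheapest is SW29 - SW8 - SW4 - SW18 at 35 hops' cost.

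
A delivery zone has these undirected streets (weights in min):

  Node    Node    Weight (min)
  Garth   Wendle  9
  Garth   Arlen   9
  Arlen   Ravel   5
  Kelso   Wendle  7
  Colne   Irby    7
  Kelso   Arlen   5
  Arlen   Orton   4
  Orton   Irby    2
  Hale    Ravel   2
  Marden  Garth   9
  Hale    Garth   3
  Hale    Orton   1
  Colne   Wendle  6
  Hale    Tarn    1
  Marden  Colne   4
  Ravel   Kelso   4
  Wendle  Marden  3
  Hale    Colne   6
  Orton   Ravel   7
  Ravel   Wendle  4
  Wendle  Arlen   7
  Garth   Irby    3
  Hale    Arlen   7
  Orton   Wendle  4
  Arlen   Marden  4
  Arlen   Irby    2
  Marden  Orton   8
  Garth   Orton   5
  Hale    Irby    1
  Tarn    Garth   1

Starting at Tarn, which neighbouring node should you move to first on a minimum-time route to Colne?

Enumerating some paths:
Tarn–Garth–Hale–Colne: 1+3+6 = 10
Tarn–Hale–Colne: 1+6 = 7
Tarn–Hale–Irby–Colne: 1+1+7 = 9
The minimum is 7 min via Tarn–Hale–Colne.
So from Tarn the first move is to Hale.

Hale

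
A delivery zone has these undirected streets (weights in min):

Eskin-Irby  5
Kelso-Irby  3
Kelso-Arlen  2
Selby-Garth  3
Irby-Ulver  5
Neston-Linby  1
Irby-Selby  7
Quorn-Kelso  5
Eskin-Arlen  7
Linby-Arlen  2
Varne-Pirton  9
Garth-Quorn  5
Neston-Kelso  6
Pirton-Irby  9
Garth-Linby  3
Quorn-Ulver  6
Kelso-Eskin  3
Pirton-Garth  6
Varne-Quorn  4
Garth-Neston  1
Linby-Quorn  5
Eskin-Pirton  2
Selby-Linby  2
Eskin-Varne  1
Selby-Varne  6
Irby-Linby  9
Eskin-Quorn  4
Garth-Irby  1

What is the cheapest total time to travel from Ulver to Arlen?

10 min

Shortest distances from Ulver:
Ulver: 0
Irby: 5  (via Ulver)
Garth: 6  (via Irby)
Quorn: 6  (via Ulver)
Neston: 7  (via Garth)
Linby: 8  (via Neston)
Kelso: 8  (via Irby)
Selby: 9  (via Garth)
Varne: 10  (via Quorn)
Arlen: 10  (via Linby)
Shortest route: Ulver → Irby → Garth → Neston → Linby → Arlen = 10 min.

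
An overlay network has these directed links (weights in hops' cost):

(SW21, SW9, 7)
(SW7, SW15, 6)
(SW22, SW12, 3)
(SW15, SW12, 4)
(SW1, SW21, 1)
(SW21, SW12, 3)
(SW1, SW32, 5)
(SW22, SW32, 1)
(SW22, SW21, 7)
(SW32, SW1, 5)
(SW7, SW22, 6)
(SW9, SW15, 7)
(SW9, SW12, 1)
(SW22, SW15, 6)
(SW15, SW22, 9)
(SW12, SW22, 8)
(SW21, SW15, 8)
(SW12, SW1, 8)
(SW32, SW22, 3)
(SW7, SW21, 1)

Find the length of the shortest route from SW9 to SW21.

Compare a few routes:
SW9–SW12–SW22–SW32–SW1–SW21: 1+8+1+5+1 = 16
SW9–SW12–SW1–SW21: 1+8+1 = 10
SW9–SW12–SW22–SW21: 1+8+7 = 16
Cheapest is SW9–SW12–SW1–SW21 at 10 hops' cost.

10 hops' cost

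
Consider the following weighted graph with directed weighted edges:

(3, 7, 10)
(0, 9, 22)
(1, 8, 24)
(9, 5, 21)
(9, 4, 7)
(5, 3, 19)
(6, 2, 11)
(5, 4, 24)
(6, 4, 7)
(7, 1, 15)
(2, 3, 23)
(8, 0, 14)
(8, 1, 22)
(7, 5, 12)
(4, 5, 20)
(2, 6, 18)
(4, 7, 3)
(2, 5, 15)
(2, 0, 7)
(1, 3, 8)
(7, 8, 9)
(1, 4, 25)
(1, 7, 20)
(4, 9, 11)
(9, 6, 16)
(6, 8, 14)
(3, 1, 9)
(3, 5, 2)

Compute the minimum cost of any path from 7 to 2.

72

Enumerating some paths:
7–5–4–9–6–2: 12+24+11+16+11 = 74
7–1–4–9–6–2: 15+25+11+16+11 = 78
7–8–0–9–6–2: 9+14+22+16+11 = 72
The minimum is 72 via 7–8–0–9–6–2.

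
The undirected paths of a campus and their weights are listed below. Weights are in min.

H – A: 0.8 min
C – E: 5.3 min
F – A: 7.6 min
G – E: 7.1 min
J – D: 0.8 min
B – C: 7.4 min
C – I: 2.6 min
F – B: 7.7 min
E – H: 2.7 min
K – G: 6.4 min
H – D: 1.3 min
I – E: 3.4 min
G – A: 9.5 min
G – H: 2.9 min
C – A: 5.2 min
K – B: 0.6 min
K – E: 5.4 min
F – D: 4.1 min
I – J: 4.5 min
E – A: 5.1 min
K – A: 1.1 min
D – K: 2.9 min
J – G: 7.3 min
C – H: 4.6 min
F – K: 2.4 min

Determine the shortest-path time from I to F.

Shortest distances from I:
I: 0
C: 2.6  (via I)
E: 3.4  (via I)
J: 4.5  (via I)
D: 5.3  (via J)
H: 6.1  (via E)
A: 6.9  (via H)
K: 8  (via A)
B: 8.6  (via K)
G: 9  (via H)
F: 9.4  (via D)
Shortest route: I–J–D–F = 9.4 min.

9.4 min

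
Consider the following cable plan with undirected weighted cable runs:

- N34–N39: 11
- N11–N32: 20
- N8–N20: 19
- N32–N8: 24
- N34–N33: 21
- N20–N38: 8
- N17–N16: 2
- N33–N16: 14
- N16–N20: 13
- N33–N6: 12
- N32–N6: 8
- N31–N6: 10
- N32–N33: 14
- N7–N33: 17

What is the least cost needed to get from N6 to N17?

28

Candidate routes:
N6 → N33 → N16 → N17: 12+14+2 = 28
N6 → N32 → N33 → N16 → N17: 8+14+14+2 = 38
N6 → N32 → N8 → N20 → N16 → N17: 8+24+19+13+2 = 66
The minimum is 28 via N6 → N33 → N16 → N17.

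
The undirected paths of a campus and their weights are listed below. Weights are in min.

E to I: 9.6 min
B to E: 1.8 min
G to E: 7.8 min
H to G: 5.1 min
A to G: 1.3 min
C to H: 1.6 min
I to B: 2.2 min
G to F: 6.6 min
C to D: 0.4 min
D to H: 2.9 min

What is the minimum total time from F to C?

13.3 min

Compare a few routes:
F → G → H → C: 6.6+5.1+1.6 = 13.3
F → G → H → D → C: 6.6+5.1+2.9+0.4 = 15
The minimum is 13.3 min via F → G → H → C.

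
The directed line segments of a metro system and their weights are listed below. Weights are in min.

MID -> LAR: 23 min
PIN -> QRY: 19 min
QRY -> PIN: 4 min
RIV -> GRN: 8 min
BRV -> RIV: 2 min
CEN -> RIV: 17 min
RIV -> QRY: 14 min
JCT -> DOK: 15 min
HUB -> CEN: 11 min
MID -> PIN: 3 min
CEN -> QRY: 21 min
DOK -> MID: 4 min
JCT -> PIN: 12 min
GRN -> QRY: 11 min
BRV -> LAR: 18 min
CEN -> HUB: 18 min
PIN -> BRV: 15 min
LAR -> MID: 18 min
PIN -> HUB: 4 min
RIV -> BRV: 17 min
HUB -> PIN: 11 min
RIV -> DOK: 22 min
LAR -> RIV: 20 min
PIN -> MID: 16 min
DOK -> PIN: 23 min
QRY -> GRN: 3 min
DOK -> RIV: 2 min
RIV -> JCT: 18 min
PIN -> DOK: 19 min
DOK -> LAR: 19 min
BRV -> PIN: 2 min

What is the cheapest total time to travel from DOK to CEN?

Enumerating some paths:
DOK–PIN–HUB–CEN: 23+4+11 = 38
DOK–RIV–BRV–PIN–HUB–CEN: 2+17+2+4+11 = 36
DOK–RIV–QRY–PIN–HUB–CEN: 2+14+4+4+11 = 35
DOK–MID–PIN–HUB–CEN: 4+3+4+11 = 22
The minimum is 22 min via DOK–MID–PIN–HUB–CEN.

22 min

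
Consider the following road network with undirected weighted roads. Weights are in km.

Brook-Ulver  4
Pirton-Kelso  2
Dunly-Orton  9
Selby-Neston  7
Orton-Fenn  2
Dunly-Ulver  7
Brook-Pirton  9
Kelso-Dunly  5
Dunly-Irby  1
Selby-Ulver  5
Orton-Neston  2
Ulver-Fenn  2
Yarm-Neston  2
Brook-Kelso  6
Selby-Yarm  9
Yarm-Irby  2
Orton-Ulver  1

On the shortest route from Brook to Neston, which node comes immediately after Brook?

Ulver

Enumerating some paths:
Brook → Ulver → Selby → Neston: 4+5+7 = 16
Brook → Ulver → Orton → Neston: 4+1+2 = 7
Brook → Ulver → Fenn → Orton → Neston: 4+2+2+2 = 10
Cheapest is Brook → Ulver → Orton → Neston at 7 km.
So from Brook the first move is to Ulver.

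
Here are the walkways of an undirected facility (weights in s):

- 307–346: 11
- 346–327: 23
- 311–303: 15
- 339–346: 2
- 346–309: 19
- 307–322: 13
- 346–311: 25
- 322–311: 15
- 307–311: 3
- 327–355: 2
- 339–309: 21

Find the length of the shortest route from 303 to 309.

Running Dijkstra from 303:
303: 0
311: 15  (via 303)
307: 18  (via 311)
346: 29  (via 307)
322: 30  (via 311)
339: 31  (via 346)
309: 48  (via 346)
Shortest route: 303 → 311 → 307 → 346 → 309 = 48 s.

48 s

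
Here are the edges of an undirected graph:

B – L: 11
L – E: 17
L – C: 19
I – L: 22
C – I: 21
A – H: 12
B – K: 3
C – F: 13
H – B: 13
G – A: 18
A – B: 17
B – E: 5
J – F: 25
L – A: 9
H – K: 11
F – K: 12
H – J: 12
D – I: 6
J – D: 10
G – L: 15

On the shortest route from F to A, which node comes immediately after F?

Candidate routes:
F–K–B–A: 12+3+17 = 32
F–K–H–A: 12+11+12 = 35
The minimum is 32 via F–K–B–A.
So from F the first move is to K.

K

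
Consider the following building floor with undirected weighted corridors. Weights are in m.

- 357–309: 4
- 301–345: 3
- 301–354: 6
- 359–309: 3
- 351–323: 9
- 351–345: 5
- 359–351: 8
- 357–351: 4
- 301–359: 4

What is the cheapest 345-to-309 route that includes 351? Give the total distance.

13 m

Best 345 to 351: 345 → 351 costing 5
Best 351 to 309: 351 → 357 → 309 costing 8
Total via 351: 5 + 8 = 13 m.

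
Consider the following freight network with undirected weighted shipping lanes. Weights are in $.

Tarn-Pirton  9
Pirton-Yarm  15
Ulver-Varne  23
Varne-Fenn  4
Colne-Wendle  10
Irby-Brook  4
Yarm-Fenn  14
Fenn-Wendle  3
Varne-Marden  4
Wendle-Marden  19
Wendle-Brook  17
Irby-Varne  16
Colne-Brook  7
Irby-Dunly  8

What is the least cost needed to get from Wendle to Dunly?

Compare a few routes:
Wendle–Brook–Irby–Dunly: 17+4+8 = 29
Wendle–Fenn–Varne–Irby–Dunly: 3+4+16+8 = 31
The minimum is $29 via Wendle–Brook–Irby–Dunly.

$29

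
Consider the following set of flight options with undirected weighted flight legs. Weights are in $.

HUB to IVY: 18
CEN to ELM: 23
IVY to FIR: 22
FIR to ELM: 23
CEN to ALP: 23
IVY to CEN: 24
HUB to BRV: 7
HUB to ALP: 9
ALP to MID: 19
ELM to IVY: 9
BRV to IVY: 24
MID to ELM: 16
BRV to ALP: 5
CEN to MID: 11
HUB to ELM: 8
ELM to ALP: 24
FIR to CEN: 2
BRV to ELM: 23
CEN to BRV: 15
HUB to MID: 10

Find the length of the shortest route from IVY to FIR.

$22

Shortest distances from IVY:
IVY: 0
ELM: 9  (via IVY)
HUB: 17  (via ELM)
FIR: 22  (via IVY)
Shortest route: IVY–FIR = $22.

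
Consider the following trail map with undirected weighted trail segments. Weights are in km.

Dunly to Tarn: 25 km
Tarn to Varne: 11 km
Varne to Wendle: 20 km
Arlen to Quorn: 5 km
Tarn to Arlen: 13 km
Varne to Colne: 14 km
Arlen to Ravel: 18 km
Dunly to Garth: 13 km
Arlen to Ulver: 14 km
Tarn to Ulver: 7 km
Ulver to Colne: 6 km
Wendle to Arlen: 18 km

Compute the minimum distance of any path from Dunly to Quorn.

43 km

Shortest distances from Dunly:
Dunly: 0
Garth: 13  (via Dunly)
Tarn: 25  (via Dunly)
Ulver: 32  (via Tarn)
Varne: 36  (via Tarn)
Arlen: 38  (via Tarn)
Colne: 38  (via Ulver)
Quorn: 43  (via Arlen)
Shortest route: Dunly–Tarn–Arlen–Quorn = 43 km.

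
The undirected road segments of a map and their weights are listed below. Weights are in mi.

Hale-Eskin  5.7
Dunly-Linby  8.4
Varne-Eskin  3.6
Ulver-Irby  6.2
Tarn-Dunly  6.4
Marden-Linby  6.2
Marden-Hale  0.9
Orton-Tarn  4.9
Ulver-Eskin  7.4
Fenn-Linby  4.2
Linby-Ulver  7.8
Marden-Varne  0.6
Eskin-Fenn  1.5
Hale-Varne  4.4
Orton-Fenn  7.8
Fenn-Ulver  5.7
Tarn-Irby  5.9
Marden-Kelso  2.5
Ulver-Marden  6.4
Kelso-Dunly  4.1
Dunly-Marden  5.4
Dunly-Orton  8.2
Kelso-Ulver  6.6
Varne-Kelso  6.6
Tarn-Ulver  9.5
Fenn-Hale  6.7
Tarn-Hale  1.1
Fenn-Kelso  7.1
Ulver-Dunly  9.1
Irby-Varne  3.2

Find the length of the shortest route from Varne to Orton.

Running Dijkstra from Varne:
Varne: 0
Marden: 0.6  (via Varne)
Hale: 1.5  (via Marden)
Tarn: 2.6  (via Hale)
Kelso: 3.1  (via Marden)
Irby: 3.2  (via Varne)
Eskin: 3.6  (via Varne)
Fenn: 5.1  (via Eskin)
Dunly: 6  (via Marden)
Linby: 6.8  (via Marden)
Ulver: 7  (via Marden)
Orton: 7.5  (via Tarn)
Shortest route: Varne–Marden–Hale–Tarn–Orton = 7.5 mi.

7.5 mi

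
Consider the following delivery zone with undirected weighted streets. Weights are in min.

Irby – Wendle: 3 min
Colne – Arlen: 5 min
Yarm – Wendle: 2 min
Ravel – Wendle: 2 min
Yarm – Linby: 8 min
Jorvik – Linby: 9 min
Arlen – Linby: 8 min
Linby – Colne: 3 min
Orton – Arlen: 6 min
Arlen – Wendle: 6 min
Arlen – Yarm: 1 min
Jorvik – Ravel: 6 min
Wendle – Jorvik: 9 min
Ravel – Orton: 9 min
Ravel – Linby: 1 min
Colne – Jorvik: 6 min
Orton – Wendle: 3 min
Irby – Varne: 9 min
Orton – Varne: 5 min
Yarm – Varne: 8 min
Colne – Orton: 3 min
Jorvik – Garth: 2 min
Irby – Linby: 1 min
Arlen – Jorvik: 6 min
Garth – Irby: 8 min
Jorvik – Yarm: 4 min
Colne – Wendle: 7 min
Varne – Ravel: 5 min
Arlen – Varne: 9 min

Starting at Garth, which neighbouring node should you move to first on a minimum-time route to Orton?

Jorvik

Candidate routes:
Garth → Jorvik → Yarm → Arlen → Orton: 2+4+1+6 = 13
Garth → Jorvik → Yarm → Wendle → Orton: 2+4+2+3 = 11
Garth → Jorvik → Ravel → Wendle → Orton: 2+6+2+3 = 13
Cheapest is Garth → Jorvik → Yarm → Wendle → Orton at 11 min.
So from Garth the first move is to Jorvik.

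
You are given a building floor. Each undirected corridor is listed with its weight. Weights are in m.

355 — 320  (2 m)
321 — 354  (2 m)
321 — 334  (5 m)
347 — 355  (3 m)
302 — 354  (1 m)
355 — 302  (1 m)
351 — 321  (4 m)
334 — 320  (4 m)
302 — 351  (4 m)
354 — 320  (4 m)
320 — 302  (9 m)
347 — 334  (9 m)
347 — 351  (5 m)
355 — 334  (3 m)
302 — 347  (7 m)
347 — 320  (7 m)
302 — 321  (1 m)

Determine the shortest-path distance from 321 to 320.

Enumerating some paths:
321 - 354 - 302 - 355 - 320: 2+1+1+2 = 6
321 - 302 - 355 - 320: 1+1+2 = 4
321 - 302 - 354 - 320: 1+1+4 = 6
321 - 354 - 320: 2+4 = 6
The minimum is 4 m via 321 - 302 - 355 - 320.

4 m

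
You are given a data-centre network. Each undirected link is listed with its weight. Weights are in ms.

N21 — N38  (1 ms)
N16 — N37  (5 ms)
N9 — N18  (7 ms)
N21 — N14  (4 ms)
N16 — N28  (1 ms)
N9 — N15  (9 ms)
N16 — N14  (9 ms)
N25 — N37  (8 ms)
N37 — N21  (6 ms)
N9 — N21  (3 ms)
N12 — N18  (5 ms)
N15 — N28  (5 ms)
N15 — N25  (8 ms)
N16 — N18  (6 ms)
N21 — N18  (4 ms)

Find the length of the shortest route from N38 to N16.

11 ms

Compare a few routes:
N38 - N21 - N37 - N16: 1+6+5 = 12
N38 - N21 - N18 - N16: 1+4+6 = 11
The minimum is 11 ms via N38 - N21 - N18 - N16.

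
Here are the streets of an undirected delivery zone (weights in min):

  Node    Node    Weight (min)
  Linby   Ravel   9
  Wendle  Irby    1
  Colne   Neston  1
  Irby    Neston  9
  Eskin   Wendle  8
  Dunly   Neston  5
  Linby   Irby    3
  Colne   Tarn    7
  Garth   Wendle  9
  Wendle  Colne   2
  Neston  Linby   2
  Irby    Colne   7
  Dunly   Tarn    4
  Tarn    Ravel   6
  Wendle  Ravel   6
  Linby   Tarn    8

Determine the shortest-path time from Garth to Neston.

Compare a few routes:
Garth - Wendle - Colne - Neston: 9+2+1 = 12
Garth - Wendle - Irby - Linby - Neston: 9+1+3+2 = 15
Cheapest is Garth - Wendle - Colne - Neston at 12 min.

12 min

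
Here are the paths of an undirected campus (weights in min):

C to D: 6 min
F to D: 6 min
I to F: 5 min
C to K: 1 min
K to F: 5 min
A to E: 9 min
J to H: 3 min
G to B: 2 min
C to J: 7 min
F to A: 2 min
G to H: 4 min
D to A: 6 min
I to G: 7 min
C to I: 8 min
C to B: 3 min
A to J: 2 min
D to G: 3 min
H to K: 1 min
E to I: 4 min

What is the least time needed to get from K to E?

Running Dijkstra from K:
K: 0
C: 1  (via K)
H: 1  (via K)
B: 4  (via C)
J: 4  (via H)
F: 5  (via K)
G: 5  (via H)
A: 6  (via J)
D: 7  (via C)
I: 9  (via C)
E: 13  (via I)
Shortest route: K–C–I–E = 13 min.

13 min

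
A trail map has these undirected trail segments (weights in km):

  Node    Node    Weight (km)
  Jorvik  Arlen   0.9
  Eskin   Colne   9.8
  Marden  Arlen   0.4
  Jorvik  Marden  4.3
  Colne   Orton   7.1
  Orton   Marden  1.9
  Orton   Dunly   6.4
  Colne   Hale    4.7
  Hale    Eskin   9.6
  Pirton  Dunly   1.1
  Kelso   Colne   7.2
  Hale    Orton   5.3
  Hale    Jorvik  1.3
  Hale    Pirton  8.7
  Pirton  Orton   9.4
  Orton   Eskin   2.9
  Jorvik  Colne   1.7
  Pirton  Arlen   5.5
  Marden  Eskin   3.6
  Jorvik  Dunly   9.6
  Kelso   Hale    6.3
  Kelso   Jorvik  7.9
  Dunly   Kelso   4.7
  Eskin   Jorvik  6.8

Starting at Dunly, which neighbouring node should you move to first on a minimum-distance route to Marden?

Enumerating some paths:
Dunly - Pirton - Arlen - Marden: 1.1+5.5+0.4 = 7
Dunly - Orton - Marden: 6.4+1.9 = 8.3
Cheapest is Dunly - Pirton - Arlen - Marden at 7 km.
So from Dunly the first move is to Pirton.

Pirton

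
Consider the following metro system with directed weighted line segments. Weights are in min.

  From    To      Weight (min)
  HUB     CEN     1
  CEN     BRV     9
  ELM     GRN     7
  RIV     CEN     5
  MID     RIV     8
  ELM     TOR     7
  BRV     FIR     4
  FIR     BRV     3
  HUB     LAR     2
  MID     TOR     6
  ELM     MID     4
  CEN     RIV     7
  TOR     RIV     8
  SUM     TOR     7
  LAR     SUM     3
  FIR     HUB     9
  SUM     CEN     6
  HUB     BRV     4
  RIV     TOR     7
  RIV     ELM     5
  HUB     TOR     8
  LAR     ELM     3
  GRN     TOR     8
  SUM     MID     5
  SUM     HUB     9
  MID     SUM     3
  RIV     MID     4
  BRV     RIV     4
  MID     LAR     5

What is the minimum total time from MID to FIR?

20 min

Compare a few routes:
MID → LAR → SUM → HUB → BRV → FIR: 5+3+9+4+4 = 25
MID → SUM → CEN → BRV → FIR: 3+6+9+4 = 22
MID → SUM → HUB → BRV → FIR: 3+9+4+4 = 20
The minimum is 20 min via MID → SUM → HUB → BRV → FIR.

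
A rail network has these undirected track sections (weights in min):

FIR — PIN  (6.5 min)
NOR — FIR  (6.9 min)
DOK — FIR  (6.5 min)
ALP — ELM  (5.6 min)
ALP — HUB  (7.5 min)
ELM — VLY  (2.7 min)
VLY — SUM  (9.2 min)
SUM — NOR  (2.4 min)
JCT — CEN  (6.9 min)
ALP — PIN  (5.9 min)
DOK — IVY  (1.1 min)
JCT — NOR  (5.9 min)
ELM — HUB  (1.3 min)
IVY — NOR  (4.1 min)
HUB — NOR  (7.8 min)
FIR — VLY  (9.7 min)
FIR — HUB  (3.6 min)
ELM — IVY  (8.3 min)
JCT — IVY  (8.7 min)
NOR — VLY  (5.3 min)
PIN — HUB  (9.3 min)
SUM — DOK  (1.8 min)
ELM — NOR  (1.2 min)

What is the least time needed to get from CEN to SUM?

15.2 min

Running Dijkstra from CEN:
CEN: 0
JCT: 6.9  (via CEN)
NOR: 12.8  (via JCT)
ELM: 14  (via NOR)
SUM: 15.2  (via NOR)
Shortest route: CEN–JCT–NOR–SUM = 15.2 min.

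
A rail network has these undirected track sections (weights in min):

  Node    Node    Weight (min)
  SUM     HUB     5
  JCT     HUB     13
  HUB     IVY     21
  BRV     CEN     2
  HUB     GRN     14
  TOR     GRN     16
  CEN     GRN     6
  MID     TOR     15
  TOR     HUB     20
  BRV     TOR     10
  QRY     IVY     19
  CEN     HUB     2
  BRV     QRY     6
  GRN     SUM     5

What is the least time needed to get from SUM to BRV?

9 min

Enumerating some paths:
SUM → HUB → CEN → BRV: 5+2+2 = 9
SUM → GRN → CEN → BRV: 5+6+2 = 13
Cheapest is SUM → HUB → CEN → BRV at 9 min.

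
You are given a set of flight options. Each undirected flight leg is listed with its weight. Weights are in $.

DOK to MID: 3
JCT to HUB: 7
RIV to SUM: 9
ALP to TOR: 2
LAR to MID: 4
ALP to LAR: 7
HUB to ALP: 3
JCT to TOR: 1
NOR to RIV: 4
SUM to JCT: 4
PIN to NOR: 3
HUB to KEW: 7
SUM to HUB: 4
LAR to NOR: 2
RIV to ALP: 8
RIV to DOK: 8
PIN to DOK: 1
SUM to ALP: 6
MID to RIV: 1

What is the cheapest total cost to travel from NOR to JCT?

Enumerating some paths:
NOR–RIV–ALP–TOR–JCT: 4+8+2+1 = 15
NOR–LAR–ALP–TOR–JCT: 2+7+2+1 = 12
NOR–RIV–SUM–JCT: 4+9+4 = 17
The minimum is $12 via NOR–LAR–ALP–TOR–JCT.

$12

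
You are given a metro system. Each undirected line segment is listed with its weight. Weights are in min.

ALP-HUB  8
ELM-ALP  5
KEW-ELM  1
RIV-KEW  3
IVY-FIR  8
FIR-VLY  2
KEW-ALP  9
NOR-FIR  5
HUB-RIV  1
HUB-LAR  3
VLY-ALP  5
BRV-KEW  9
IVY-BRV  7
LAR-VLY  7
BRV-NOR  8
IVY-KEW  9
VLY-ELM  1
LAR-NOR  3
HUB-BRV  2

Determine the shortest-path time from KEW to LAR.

Enumerating some paths:
KEW → RIV → HUB → LAR: 3+1+3 = 7
KEW → ELM → VLY → LAR: 1+1+7 = 9
Cheapest is KEW → RIV → HUB → LAR at 7 min.

7 min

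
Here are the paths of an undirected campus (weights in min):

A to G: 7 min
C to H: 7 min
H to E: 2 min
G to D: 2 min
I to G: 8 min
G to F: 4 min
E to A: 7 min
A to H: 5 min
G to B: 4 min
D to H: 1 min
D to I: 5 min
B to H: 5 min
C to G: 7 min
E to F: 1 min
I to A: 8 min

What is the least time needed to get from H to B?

Compare a few routes:
H–D–G–B: 1+2+4 = 7
H–B: 5 = 5
Cheapest is H–B at 5 min.

5 min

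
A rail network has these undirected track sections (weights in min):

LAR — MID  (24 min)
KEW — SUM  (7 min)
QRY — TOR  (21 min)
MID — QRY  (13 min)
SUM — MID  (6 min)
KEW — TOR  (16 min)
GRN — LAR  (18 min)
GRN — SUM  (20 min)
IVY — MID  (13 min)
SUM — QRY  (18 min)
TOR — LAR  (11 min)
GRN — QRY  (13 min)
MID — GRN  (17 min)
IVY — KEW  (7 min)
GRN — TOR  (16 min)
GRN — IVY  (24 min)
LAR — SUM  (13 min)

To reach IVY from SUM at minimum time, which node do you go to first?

KEW

Candidate routes:
SUM–MID–IVY: 6+13 = 19
SUM–KEW–IVY: 7+7 = 14
Cheapest is SUM–KEW–IVY at 14 min.
So from SUM the first move is to KEW.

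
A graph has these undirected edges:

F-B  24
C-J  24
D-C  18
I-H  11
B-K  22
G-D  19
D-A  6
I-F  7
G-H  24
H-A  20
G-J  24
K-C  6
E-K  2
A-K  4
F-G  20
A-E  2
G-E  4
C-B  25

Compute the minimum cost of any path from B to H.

Compare a few routes:
B–K–E–G–H: 22+2+4+24 = 52
B–K–A–H: 22+4+20 = 46
B–K–E–A–H: 22+2+2+20 = 46
B–F–I–H: 24+7+11 = 42
Cheapest is B–F–I–H at 42.

42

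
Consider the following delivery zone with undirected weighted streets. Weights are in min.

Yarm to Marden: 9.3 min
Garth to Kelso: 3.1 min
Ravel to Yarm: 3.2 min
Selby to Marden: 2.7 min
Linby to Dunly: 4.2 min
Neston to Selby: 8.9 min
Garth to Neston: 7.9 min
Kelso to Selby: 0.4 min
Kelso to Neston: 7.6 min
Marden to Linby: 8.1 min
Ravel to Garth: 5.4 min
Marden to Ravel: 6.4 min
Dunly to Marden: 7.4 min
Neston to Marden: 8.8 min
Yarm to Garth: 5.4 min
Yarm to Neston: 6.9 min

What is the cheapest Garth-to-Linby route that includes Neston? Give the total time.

Shortest Garth→Neston: Garth → Neston = 7.9
Shortest Neston→Linby: Neston → Marden → Linby = 16.9
Total via Neston: 7.9 + 16.9 = 24.8 min.

24.8 min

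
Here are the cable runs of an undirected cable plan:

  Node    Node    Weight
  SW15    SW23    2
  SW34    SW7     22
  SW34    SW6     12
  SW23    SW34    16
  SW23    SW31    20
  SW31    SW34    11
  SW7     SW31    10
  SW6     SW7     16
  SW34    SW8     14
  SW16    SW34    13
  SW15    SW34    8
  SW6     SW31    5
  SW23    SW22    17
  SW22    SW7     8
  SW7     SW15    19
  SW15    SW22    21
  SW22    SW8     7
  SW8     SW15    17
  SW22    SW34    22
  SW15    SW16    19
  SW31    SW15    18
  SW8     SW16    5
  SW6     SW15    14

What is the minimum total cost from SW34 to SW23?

Candidate routes:
SW34 - SW23: 16 = 16
SW34 - SW15 - SW23: 8+2 = 10
The minimum is 10 via SW34 - SW15 - SW23.

10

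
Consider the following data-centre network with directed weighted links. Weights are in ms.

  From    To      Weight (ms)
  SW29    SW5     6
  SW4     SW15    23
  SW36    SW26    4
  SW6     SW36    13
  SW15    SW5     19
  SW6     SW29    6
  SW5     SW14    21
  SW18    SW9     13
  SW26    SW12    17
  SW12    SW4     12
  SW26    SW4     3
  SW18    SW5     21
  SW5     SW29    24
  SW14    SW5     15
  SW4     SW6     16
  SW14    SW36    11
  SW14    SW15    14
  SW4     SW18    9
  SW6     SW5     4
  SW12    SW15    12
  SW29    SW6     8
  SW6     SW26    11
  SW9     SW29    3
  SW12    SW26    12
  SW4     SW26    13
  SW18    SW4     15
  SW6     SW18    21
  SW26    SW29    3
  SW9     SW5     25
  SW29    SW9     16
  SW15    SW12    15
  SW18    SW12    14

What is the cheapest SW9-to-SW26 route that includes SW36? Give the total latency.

28 ms

Best SW9 to SW36: SW9–SW29–SW6–SW36 costing 24
Best SW36 to SW26: SW36–SW26 costing 4
Total via SW36: 24 + 4 = 28 ms.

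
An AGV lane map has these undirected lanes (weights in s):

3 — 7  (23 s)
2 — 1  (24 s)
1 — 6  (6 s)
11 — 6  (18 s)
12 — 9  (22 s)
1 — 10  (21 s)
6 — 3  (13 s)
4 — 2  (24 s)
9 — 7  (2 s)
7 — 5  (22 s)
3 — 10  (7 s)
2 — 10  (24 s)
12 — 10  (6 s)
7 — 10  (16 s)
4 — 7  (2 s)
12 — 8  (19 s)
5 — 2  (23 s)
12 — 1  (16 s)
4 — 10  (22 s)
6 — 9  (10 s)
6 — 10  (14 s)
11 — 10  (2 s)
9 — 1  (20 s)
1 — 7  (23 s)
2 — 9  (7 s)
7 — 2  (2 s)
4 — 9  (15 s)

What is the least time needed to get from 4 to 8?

43 s

Enumerating some paths:
4–7–9–12–8: 2+2+22+19 = 45
4–7–2–9–12–8: 2+2+7+22+19 = 52
4–10–12–8: 22+6+19 = 47
4–7–10–12–8: 2+16+6+19 = 43
The minimum is 43 s via 4–7–10–12–8.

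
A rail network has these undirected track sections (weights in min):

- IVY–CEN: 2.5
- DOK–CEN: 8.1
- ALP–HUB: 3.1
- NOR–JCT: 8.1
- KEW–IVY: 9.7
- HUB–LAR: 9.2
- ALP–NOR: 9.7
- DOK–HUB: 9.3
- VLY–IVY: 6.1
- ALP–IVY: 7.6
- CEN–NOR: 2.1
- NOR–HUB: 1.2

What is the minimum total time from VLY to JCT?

18.8 min

Settle nodes by increasing distance from VLY:
VLY: 0
IVY: 6.1  (via VLY)
CEN: 8.6  (via IVY)
NOR: 10.7  (via CEN)
HUB: 11.9  (via NOR)
ALP: 13.7  (via IVY)
KEW: 15.8  (via IVY)
DOK: 16.7  (via CEN)
JCT: 18.8  (via NOR)
Shortest route: VLY → IVY → CEN → NOR → JCT = 18.8 min.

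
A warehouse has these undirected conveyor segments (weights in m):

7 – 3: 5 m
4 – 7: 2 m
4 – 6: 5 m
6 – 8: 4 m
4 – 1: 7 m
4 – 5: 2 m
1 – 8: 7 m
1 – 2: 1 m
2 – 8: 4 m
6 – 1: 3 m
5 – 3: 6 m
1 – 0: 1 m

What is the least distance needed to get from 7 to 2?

Compare a few routes:
7 - 4 - 6 - 1 - 2: 2+5+3+1 = 11
7 - 4 - 1 - 2: 2+7+1 = 10
Cheapest is 7 - 4 - 1 - 2 at 10 m.

10 m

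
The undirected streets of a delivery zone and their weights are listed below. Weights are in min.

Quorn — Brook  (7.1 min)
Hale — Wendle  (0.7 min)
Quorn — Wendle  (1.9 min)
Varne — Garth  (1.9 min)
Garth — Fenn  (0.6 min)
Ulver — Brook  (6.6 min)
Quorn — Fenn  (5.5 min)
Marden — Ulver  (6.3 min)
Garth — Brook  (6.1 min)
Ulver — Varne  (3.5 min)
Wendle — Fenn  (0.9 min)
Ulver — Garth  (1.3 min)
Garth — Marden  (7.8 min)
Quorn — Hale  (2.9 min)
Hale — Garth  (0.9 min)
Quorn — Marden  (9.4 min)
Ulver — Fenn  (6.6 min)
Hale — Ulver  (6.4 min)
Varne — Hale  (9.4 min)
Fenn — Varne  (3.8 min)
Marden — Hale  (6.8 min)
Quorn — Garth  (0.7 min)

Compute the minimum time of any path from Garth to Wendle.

1.5 min

Enumerating some paths:
Garth → Fenn → Wendle: 0.6+0.9 = 1.5
Garth → Hale → Wendle: 0.9+0.7 = 1.6
Cheapest is Garth → Fenn → Wendle at 1.5 min.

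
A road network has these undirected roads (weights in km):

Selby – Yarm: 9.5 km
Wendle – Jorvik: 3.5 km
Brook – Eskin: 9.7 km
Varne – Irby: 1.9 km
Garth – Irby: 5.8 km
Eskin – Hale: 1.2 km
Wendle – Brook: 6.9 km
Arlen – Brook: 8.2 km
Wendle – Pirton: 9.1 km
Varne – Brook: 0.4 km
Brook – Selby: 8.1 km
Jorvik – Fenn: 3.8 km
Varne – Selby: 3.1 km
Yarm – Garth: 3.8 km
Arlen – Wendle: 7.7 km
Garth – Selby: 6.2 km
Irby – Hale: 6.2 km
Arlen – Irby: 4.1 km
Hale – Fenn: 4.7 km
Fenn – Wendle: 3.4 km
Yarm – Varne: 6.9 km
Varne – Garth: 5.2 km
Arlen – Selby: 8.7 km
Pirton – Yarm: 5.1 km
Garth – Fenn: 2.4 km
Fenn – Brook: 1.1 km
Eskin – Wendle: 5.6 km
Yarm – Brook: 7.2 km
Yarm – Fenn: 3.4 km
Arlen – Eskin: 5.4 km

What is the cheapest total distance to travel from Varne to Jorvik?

5.3 km

Shortest distances from Varne:
Varne: 0
Brook: 0.4  (via Varne)
Fenn: 1.5  (via Brook)
Irby: 1.9  (via Varne)
Selby: 3.1  (via Varne)
Garth: 3.9  (via Fenn)
Wendle: 4.9  (via Fenn)
Yarm: 4.9  (via Fenn)
Jorvik: 5.3  (via Fenn)
Shortest route: Varne–Brook–Fenn–Jorvik = 5.3 km.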